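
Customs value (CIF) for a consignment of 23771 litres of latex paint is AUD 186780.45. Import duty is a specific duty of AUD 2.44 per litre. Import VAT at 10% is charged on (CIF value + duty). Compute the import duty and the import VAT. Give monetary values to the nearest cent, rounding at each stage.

Import duty: AUD 58001.24; import VAT: AUD 24478.17

Import duty = 23771 × 2.44 = 58001.24
VAT base = CIF + duty = 186780.45 + 58001.24 = 244781.69
Import VAT = 244781.69 × 10% = 24478.17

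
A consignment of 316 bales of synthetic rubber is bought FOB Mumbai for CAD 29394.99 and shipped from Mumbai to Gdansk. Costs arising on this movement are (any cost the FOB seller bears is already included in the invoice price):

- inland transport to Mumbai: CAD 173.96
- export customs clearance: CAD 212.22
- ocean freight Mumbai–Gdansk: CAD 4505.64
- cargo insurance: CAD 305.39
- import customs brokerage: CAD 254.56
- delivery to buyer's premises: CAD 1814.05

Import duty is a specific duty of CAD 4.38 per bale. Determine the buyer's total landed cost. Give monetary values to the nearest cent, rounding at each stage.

Total landed cost: CAD 37658.71

FOB: the seller bears costs until goods are on board at the origin port; the buyer bears freight, insurance and all costs thereafter.
Already in the invoice (seller's account under FOB): inland to port, export clearance — exclude.
CIF value = FOB price + freight + insurance = 29394.99 + 4505.64 + 305.39 = 34206.02
Import duty = 316 × 4.38 = 1384.08
Buyer bears: freight 4505.64 + insurance 305.39 + brokerage 254.56 + delivery 1814.05 + duty 1384.08 = 8263.72
Landed cost = invoice 29394.99 + 8263.72 = 37658.71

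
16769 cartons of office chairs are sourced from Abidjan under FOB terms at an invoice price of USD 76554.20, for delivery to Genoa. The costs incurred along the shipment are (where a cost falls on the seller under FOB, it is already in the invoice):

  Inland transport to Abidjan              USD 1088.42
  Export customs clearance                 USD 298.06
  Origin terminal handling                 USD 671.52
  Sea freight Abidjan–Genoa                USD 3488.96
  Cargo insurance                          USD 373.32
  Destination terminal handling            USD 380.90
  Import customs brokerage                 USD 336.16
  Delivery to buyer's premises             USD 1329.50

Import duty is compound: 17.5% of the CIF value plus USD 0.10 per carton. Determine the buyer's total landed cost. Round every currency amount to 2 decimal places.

Total landed cost: USD 98212.82

FOB: the seller bears costs until goods are on board at the origin port; the buyer bears freight, insurance and all costs thereafter.
Already in the invoice (seller's account under FOB): inland to port, export clearance, origin terminal — exclude.
CIF value = FOB price + freight + insurance = 76554.20 + 3488.96 + 373.32 = 80416.48
Ad valorem component: 80416.48 × 17.5% = 14072.88
Specific component: 16769 × 0.10 = 1676.90
Import duty = 14072.88 + 1676.90 = 15749.78
Buyer bears: freight 3488.96 + insurance 373.32 + destination terminal 380.90 + brokerage 336.16 + delivery 1329.50 + duty 15749.78 = 21658.62
Landed cost = invoice 76554.20 + 21658.62 = 98212.82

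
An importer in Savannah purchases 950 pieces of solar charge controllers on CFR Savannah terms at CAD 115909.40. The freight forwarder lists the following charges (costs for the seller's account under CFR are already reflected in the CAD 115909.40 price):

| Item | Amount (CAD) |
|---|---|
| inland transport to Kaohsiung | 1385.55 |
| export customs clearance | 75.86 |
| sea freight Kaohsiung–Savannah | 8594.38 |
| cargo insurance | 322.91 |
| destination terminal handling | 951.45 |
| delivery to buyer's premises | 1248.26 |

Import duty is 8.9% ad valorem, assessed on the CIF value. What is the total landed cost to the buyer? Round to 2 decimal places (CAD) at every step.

Total landed cost: CAD 128776.70

CFR: the seller pays costs through ocean freight to the destination port, but not insurance.
Already in the invoice (seller's account under CFR): inland to port, export clearance, freight — exclude.
CIF value = CFR price + insurance = 115909.40 + 322.91 = 116232.31
Import duty = 116232.31 × 8.9% = 10344.68
Buyer bears: insurance 322.91 + destination terminal 951.45 + delivery 1248.26 + duty 10344.68 = 12867.30
Landed cost = invoice 115909.40 + 12867.30 = 128776.70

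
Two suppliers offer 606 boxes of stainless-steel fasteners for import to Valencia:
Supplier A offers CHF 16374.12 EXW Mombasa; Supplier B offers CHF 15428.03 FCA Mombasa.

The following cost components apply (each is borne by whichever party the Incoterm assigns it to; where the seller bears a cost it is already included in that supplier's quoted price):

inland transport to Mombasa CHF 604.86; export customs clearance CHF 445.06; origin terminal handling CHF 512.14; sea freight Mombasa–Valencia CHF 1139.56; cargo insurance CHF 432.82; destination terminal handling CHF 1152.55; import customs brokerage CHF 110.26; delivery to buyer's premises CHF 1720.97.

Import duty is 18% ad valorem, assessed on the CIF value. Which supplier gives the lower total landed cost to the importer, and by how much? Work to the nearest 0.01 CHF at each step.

Supplier A (EXW):
CIF value = EXW price + inland to port + export clearance + origin terminal + freight + insurance = 16374.12 + 604.86 + 445.06 + 512.14 + 1139.56 + 432.82 = 19508.56
Import duty = 19508.56 × 18% = 3511.54
Buyer bears (A): 604.86 + 445.06 + 512.14 + 1139.56 + 432.82 + 1152.55 + 110.26 + 1720.97 = 6118.22
Landed cost (A) = invoice 16374.12 + 6118.22 + duty 3511.54 = 26003.88
Supplier B (FCA):
CIF value = FCA price + origin terminal + freight + insurance = 15428.03 + 512.14 + 1139.56 + 432.82 = 17512.55
Import duty = 17512.55 × 18% = 3152.26
Buyer bears (B): 512.14 + 1139.56 + 432.82 + 1152.55 + 110.26 + 1720.97 = 5068.30
Landed cost (B) = invoice 15428.03 + 5068.30 + duty 3152.26 = 23648.59
Difference = |26003.88 − 23648.59| = 2355.29

Supplier B is cheaper by CHF 2355.29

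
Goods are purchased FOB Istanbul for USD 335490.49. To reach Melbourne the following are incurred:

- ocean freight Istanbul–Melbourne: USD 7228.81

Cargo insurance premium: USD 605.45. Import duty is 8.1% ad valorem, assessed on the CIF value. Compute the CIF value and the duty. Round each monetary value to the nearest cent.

CIF = FOB price + freight + insurance
CIF = 335490.49 + 7228.81 + 605.45 = 343324.75
Import duty = 343324.75 × 8.1% = 27809.30

CIF value: USD 343324.75; import duty: USD 27809.30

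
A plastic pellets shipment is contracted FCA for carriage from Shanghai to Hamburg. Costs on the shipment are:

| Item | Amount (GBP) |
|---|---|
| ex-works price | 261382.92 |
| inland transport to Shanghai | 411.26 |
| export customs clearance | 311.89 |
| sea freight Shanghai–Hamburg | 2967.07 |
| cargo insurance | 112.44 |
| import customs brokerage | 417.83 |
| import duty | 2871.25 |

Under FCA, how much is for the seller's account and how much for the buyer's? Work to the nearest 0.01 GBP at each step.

Seller: GBP 262106.07; buyer: GBP 6368.59

FCA: the seller delivers export-cleared goods to the carrier; the buyer bears costs from that point.
Seller's account: goods 261382.92 + inland to port 411.26 + export clearance 311.89 = 262106.07
Buyer's account: freight 2967.07 + insurance 112.44 + brokerage 417.83 + duty 2871.25 = 6368.59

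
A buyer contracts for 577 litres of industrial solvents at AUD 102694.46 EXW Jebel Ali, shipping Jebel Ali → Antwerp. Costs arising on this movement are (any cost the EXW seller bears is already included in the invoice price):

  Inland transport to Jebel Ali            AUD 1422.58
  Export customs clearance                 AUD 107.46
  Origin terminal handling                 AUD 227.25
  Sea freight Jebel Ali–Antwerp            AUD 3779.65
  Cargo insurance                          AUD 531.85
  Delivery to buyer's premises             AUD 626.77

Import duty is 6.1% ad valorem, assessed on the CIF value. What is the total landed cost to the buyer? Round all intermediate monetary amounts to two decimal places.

Total landed cost: AUD 116024.58

EXW: the seller makes goods available at their premises; the buyer bears all onward costs.
CIF value = EXW price + inland to port + export clearance + origin terminal + freight + insurance = 102694.46 + 1422.58 + 107.46 + 227.25 + 3779.65 + 531.85 = 108763.25
Import duty = 108763.25 × 6.1% = 6634.56
Buyer bears: inland to port 1422.58 + export clearance 107.46 + origin terminal 227.25 + freight 3779.65 + insurance 531.85 + delivery 626.77 + duty 6634.56 = 13330.12
Landed cost = invoice 102694.46 + 13330.12 = 116024.58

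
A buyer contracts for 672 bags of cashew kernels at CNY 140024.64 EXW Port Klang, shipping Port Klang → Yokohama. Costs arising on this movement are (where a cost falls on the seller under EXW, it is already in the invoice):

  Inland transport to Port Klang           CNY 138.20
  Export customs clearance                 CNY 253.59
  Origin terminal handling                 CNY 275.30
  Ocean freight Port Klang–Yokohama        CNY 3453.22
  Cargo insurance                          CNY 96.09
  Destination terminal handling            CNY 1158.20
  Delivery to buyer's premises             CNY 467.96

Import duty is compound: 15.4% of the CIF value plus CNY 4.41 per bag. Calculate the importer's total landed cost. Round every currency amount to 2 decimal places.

Total landed cost: CNY 171043.84

EXW: the seller makes goods available at their premises; the buyer bears all onward costs.
CIF value = EXW price + inland to port + export clearance + origin terminal + freight + insurance = 140024.64 + 138.20 + 253.59 + 275.30 + 3453.22 + 96.09 = 144241.04
Ad valorem component: 144241.04 × 15.4% = 22213.12
Specific component: 672 × 4.41 = 2963.52
Import duty = 22213.12 + 2963.52 = 25176.64
Buyer bears: inland to port 138.20 + export clearance 253.59 + origin terminal 275.30 + freight 3453.22 + insurance 96.09 + destination terminal 1158.20 + delivery 467.96 + duty 25176.64 = 31019.20
Landed cost = invoice 140024.64 + 31019.20 = 171043.84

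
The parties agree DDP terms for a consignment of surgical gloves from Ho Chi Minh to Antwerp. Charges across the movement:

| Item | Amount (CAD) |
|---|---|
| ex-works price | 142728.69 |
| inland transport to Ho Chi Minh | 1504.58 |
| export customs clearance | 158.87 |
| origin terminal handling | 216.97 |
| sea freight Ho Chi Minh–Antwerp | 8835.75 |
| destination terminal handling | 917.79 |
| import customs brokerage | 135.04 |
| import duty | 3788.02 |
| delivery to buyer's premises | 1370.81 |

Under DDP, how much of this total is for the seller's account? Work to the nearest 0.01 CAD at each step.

DDP: the seller bears all costs including import duty.
Seller's account: goods 142728.69 + inland to port 1504.58 + export clearance 158.87 + origin terminal 216.97 + freight 8835.75 + destination terminal 917.79 + brokerage 135.04 + duty 3788.02 + delivery 1370.81 = 159656.52
Buyer's account: 0.00

Seller's account: CAD 159656.52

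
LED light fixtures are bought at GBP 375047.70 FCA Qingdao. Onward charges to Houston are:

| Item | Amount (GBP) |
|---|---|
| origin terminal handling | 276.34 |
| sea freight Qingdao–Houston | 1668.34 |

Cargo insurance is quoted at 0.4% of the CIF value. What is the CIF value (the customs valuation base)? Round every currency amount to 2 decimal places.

CIF value: GBP 378506.41

Let C be the CIF value. C = FCA price + pre-shipment costs + freight + 0.4% × C
C − 0.4% × C = 375047.70 + 276.34 + 1668.34
0.996 × C = 376992.38
C = 376992.38 / 0.996 = 378506.41
Insurance premium = 0.4% × 378506.41 = 1514.03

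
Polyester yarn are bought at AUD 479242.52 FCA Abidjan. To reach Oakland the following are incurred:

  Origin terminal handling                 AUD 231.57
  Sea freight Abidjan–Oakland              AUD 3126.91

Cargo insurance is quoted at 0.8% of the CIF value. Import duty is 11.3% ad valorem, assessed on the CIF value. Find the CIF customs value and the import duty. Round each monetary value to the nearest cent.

CIF value: AUD 486492.94; import duty: AUD 54973.70

Let C be the CIF value. C = FCA price + pre-shipment costs + freight + 0.8% × C
C − 0.8% × C = 479242.52 + 231.57 + 3126.91
0.992 × C = 482601.00
C = 482601.00 / 0.992 = 486492.94
Insurance premium = 0.8% × 486492.94 = 3891.94
Import duty = 486492.94 × 11.3% = 54973.70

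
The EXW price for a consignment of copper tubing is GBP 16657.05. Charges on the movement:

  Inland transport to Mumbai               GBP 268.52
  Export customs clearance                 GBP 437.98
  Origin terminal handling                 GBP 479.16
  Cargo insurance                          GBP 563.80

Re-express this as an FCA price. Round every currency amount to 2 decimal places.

FCA price: GBP 17363.55

Not relevant to the conversion: insurance, origin terminal — on the buyer under both terms; not part of either seller's price.
From EXW to FCA, the seller additionally bears: inland to port, export clearance.
FCA price = 16657.05 + 268.52 + 437.98 = 17363.55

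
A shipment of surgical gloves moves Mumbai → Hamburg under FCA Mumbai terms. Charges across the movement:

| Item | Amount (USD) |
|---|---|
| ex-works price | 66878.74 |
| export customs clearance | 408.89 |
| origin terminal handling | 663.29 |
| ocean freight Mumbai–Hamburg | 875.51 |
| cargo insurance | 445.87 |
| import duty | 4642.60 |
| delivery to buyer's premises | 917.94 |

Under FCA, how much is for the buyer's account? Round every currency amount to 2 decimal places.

Buyer's account: USD 7545.21

FCA: the seller delivers export-cleared goods to the carrier; the buyer bears costs from that point.
Seller's account: goods 66878.74 + export clearance 408.89 = 67287.63
Buyer's account: origin terminal 663.29 + freight 875.51 + insurance 445.87 + duty 4642.60 + delivery 917.94 = 7545.21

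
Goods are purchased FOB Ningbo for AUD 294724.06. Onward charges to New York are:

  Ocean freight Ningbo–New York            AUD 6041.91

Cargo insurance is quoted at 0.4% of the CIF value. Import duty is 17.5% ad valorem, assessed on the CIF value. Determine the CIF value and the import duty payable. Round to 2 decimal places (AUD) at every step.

CIF value: AUD 301973.87; import duty: AUD 52845.43

Let C be the CIF value. C = FOB price + freight + 0.4% × C
C − 0.4% × C = 294724.06 + 6041.91
0.996 × C = 300765.97
C = 300765.97 / 0.996 = 301973.87
Insurance premium = 0.4% × 301973.87 = 1207.90
Import duty = 301973.87 × 17.5% = 52845.43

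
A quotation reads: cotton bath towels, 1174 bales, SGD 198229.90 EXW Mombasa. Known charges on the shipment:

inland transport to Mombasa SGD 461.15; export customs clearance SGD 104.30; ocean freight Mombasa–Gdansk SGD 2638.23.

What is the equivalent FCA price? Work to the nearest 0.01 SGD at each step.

Not relevant to the conversion: freight — on the buyer under both terms; not part of either seller's price.
From EXW to FCA, the seller additionally bears: inland to port, export clearance.
FCA price = 198229.90 + 461.15 + 104.30 = 198795.35

FCA price: SGD 198795.35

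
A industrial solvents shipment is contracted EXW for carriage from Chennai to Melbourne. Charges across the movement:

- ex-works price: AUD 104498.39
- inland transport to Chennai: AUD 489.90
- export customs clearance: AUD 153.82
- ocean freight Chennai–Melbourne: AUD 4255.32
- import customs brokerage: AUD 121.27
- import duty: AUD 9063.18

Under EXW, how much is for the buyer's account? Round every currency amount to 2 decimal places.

Buyer's account: AUD 14083.49

EXW: the seller makes goods available at their premises; the buyer bears all onward costs.
Seller's account: goods 104498.39 = 104498.39
Buyer's account: inland to port 489.90 + export clearance 153.82 + freight 4255.32 + brokerage 121.27 + duty 9063.18 = 14083.49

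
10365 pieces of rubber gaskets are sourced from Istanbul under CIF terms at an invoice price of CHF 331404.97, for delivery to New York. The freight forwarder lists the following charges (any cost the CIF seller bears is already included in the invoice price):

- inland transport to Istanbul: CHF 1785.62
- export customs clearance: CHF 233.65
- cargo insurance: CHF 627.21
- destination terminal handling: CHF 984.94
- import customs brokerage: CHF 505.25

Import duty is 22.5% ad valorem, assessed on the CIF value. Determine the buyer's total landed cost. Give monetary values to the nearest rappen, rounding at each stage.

CIF: the seller pays costs through ocean freight and marine insurance to the destination port.
Already in the invoice (seller's account under CIF): inland to port, export clearance, insurance — exclude.
The CIF price already equals the CIF value: 331404.97
Import duty = 331404.97 × 22.5% = 74566.12
Buyer bears: destination terminal 984.94 + brokerage 505.25 + duty 74566.12 = 76056.31
Landed cost = invoice 331404.97 + 76056.31 = 407461.28

Total landed cost: CHF 407461.28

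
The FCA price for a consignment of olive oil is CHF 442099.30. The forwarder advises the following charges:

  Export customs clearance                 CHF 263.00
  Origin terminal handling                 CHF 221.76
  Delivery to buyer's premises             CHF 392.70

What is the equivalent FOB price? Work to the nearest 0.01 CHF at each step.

Not relevant to the conversion: export clearance — on the seller under both FCA and FOB; already in the FCA price and stays in the FOB price. delivery — on the buyer under both terms; not part of either seller's price.
From FCA to FOB, the seller additionally bears: origin terminal.
FOB price = 442099.30 + 221.76 = 442321.06

FOB price: CHF 442321.06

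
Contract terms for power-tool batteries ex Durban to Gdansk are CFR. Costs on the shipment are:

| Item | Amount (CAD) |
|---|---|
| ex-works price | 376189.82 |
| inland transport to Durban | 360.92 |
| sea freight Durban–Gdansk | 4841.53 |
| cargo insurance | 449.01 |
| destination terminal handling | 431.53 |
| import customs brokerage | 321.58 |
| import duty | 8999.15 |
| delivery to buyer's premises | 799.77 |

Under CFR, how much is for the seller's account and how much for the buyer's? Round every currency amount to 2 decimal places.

CFR: the seller pays costs through ocean freight to the destination port, but not insurance.
Seller's account: goods 376189.82 + inland to port 360.92 + freight 4841.53 = 381392.27
Buyer's account: insurance 449.01 + destination terminal 431.53 + brokerage 321.58 + duty 8999.15 + delivery 799.77 = 11001.04

Seller: CAD 381392.27; buyer: CAD 11001.04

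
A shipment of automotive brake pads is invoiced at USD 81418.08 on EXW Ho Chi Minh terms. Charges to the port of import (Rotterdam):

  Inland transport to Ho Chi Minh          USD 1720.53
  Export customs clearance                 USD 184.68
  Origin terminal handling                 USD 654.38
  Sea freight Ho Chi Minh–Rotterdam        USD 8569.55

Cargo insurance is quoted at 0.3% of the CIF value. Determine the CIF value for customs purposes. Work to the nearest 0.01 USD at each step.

CIF value: USD 92825.70

Let C be the CIF value. C = EXW price + pre-shipment costs + freight + 0.3% × C
C − 0.3% × C = 81418.08 + 1720.53 + 184.68 + 654.38 + 8569.55
0.997 × C = 92547.22
C = 92547.22 / 0.997 = 92825.70
Insurance premium = 0.3% × 92825.70 = 278.48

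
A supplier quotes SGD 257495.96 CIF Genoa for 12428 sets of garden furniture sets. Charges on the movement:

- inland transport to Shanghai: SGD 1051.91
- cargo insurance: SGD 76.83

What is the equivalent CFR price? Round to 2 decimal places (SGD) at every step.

CFR price: SGD 257419.13

Not relevant to the conversion: inland to port — on the seller under both CIF and CFR; already in the CIF price and stays in the CFR price.
From CIF to CFR, the seller no longer bears: insurance.
CFR price = 257495.96 − 76.83 = 257419.13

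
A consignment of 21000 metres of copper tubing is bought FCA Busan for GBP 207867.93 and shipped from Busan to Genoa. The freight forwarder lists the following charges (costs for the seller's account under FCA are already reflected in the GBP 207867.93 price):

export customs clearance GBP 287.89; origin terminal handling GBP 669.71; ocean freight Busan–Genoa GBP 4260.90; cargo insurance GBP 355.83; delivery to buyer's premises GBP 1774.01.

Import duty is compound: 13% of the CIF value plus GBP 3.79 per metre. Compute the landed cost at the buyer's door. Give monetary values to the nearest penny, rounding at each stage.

Total landed cost: GBP 322228.45

FCA: the seller delivers export-cleared goods to the carrier; the buyer bears costs from that point.
Already in the invoice (seller's account under FCA): export clearance — exclude.
CIF value = FCA price + origin terminal + freight + insurance = 207867.93 + 669.71 + 4260.90 + 355.83 = 213154.37
Ad valorem component: 213154.37 × 13% = 27710.07
Specific component: 21000 × 3.79 = 79590.00
Import duty = 27710.07 + 79590.00 = 107300.07
Buyer bears: origin terminal 669.71 + freight 4260.90 + insurance 355.83 + delivery 1774.01 + duty 107300.07 = 114360.52
Landed cost = invoice 207867.93 + 114360.52 = 322228.45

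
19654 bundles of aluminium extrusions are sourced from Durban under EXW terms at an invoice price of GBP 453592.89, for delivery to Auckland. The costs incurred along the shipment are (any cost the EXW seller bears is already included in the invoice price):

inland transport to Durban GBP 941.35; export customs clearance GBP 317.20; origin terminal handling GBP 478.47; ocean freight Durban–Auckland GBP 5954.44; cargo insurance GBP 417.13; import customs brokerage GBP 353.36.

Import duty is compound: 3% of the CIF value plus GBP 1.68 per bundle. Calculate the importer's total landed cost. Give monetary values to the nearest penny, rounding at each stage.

Total landed cost: GBP 508924.60

EXW: the seller makes goods available at their premises; the buyer bears all onward costs.
CIF value = EXW price + inland to port + export clearance + origin terminal + freight + insurance = 453592.89 + 941.35 + 317.20 + 478.47 + 5954.44 + 417.13 = 461701.48
Ad valorem component: 461701.48 × 3% = 13851.04
Specific component: 19654 × 1.68 = 33018.72
Import duty = 13851.04 + 33018.72 = 46869.76
Buyer bears: inland to port 941.35 + export clearance 317.20 + origin terminal 478.47 + freight 5954.44 + insurance 417.13 + brokerage 353.36 + duty 46869.76 = 55331.71
Landed cost = invoice 453592.89 + 55331.71 = 508924.60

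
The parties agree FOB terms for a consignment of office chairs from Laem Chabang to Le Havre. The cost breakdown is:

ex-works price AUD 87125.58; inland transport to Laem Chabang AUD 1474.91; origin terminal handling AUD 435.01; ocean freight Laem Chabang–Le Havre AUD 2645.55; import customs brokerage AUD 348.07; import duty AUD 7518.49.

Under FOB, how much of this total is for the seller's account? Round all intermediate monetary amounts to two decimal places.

FOB: the seller bears costs until goods are on board at the origin port; the buyer bears freight, insurance and all costs thereafter.
Seller's account: goods 87125.58 + inland to port 1474.91 + origin terminal 435.01 = 89035.50
Buyer's account: freight 2645.55 + brokerage 348.07 + duty 7518.49 = 10512.11

Seller's account: AUD 89035.50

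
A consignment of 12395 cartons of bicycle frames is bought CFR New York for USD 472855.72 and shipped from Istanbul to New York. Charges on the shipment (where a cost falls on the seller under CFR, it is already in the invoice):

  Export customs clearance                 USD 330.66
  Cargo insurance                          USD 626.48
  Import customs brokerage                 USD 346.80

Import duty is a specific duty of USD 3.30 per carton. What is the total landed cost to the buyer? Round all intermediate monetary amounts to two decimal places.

Total landed cost: USD 514732.50

CFR: the seller pays costs through ocean freight to the destination port, but not insurance.
Already in the invoice (seller's account under CFR): export clearance — exclude.
CIF value = CFR price + insurance = 472855.72 + 626.48 = 473482.20
Import duty = 12395 × 3.30 = 40903.50
Buyer bears: insurance 626.48 + brokerage 346.80 + duty 40903.50 = 41876.78
Landed cost = invoice 472855.72 + 41876.78 = 514732.50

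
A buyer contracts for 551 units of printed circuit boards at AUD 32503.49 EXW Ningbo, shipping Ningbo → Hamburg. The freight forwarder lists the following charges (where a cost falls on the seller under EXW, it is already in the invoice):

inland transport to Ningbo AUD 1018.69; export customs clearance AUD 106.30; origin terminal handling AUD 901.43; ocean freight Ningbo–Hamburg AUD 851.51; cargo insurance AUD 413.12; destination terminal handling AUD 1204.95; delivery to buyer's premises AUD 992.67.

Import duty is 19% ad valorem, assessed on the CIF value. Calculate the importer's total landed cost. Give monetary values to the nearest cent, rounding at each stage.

Total landed cost: AUD 44793.12

EXW: the seller makes goods available at their premises; the buyer bears all onward costs.
CIF value = EXW price + inland to port + export clearance + origin terminal + freight + insurance = 32503.49 + 1018.69 + 106.30 + 901.43 + 851.51 + 413.12 = 35794.54
Import duty = 35794.54 × 19% = 6800.96
Buyer bears: inland to port 1018.69 + export clearance 106.30 + origin terminal 901.43 + freight 851.51 + insurance 413.12 + destination terminal 1204.95 + delivery 992.67 + duty 6800.96 = 12289.63
Landed cost = invoice 32503.49 + 12289.63 = 44793.12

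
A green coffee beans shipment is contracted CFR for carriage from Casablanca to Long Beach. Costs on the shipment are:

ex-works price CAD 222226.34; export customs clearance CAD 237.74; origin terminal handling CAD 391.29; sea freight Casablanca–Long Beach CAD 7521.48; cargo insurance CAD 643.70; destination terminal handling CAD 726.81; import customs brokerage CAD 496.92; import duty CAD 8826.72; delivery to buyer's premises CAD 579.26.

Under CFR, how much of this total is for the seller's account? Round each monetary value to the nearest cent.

Seller's account: CAD 230376.85

CFR: the seller pays costs through ocean freight to the destination port, but not insurance.
Seller's account: goods 222226.34 + export clearance 237.74 + origin terminal 391.29 + freight 7521.48 = 230376.85
Buyer's account: insurance 643.70 + destination terminal 726.81 + brokerage 496.92 + duty 8826.72 + delivery 579.26 = 11273.41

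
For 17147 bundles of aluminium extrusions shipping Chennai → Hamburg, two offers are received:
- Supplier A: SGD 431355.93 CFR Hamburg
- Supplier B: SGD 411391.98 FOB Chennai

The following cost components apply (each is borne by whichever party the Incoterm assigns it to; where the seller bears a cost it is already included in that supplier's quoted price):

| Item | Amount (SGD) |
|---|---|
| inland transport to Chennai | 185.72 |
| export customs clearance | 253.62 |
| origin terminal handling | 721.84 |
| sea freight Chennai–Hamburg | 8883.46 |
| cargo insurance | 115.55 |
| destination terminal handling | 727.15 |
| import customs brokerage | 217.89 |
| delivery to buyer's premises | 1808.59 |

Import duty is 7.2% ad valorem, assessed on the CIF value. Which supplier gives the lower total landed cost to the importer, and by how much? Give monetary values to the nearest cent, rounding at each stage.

Supplier B is cheaper by SGD 11878.29

Supplier A (CFR):
CIF value = CFR price + insurance = 431355.93 + 115.55 = 431471.48
Import duty = 431471.48 × 7.2% = 31065.95
Buyer bears (A): 115.55 + 727.15 + 217.89 + 1808.59 = 2869.18
Landed cost (A) = invoice 431355.93 + 2869.18 + duty 31065.95 = 465291.06
Supplier B (FOB):
CIF value = FOB price + freight + insurance = 411391.98 + 8883.46 + 115.55 = 420390.99
Import duty = 420390.99 × 7.2% = 30268.15
Buyer bears (B): 8883.46 + 115.55 + 727.15 + 217.89 + 1808.59 = 11752.64
Landed cost (B) = invoice 411391.98 + 11752.64 + duty 30268.15 = 453412.77
Difference = |465291.06 − 453412.77| = 11878.29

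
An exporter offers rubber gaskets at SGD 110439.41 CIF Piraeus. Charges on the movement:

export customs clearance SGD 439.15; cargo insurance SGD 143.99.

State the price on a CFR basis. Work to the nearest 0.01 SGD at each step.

CFR price: SGD 110295.42

Not relevant to the conversion: export clearance — on the seller under both CIF and CFR; already in the CIF price and stays in the CFR price.
From CIF to CFR, the seller no longer bears: insurance.
CFR price = 110439.41 − 143.99 = 110295.42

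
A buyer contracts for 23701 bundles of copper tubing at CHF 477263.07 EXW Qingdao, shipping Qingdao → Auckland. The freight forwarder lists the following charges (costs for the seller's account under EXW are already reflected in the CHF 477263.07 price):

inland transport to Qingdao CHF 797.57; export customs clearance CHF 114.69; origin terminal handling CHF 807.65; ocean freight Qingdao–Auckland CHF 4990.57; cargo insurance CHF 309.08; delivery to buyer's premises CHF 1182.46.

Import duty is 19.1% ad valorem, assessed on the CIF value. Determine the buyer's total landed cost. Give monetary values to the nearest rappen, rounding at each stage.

Total landed cost: CHF 577963.07

EXW: the seller makes goods available at their premises; the buyer bears all onward costs.
CIF value = EXW price + inland to port + export clearance + origin terminal + freight + insurance = 477263.07 + 797.57 + 114.69 + 807.65 + 4990.57 + 309.08 = 484282.63
Import duty = 484282.63 × 19.1% = 92497.98
Buyer bears: inland to port 797.57 + export clearance 114.69 + origin terminal 807.65 + freight 4990.57 + insurance 309.08 + delivery 1182.46 + duty 92497.98 = 100700.00
Landed cost = invoice 477263.07 + 100700.00 = 577963.07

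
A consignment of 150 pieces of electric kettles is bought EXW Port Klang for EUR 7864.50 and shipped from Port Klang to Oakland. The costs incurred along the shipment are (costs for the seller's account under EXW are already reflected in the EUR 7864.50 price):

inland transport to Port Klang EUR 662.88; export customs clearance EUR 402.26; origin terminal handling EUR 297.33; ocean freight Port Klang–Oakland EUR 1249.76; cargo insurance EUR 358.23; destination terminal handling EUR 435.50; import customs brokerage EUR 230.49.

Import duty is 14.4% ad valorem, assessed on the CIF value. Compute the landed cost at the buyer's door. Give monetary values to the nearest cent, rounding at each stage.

EXW: the seller makes goods available at their premises; the buyer bears all onward costs.
CIF value = EXW price + inland to port + export clearance + origin terminal + freight + insurance = 7864.50 + 662.88 + 402.26 + 297.33 + 1249.76 + 358.23 = 10834.96
Import duty = 10834.96 × 14.4% = 1560.23
Buyer bears: inland to port 662.88 + export clearance 402.26 + origin terminal 297.33 + freight 1249.76 + insurance 358.23 + destination terminal 435.50 + brokerage 230.49 + duty 1560.23 = 5196.68
Landed cost = invoice 7864.50 + 5196.68 = 13061.18

Total landed cost: EUR 13061.18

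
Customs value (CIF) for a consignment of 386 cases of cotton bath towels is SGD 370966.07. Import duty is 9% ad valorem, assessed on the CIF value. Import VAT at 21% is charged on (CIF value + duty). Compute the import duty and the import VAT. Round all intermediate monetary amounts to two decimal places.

Import duty = 370966.07 × 9% = 33386.95
VAT base = CIF + duty = 370966.07 + 33386.95 = 404353.02
Import VAT = 404353.02 × 21% = 84914.13

Import duty: SGD 33386.95; import VAT: SGD 84914.13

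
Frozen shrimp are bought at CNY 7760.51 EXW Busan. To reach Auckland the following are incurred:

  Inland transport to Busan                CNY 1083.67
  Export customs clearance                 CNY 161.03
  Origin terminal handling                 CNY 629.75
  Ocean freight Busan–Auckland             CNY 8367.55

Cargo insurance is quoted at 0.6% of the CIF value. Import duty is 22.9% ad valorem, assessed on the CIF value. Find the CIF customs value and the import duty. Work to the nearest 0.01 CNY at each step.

CIF value: CNY 18111.18; import duty: CNY 4147.46

Let C be the CIF value. C = EXW price + pre-shipment costs + freight + 0.6% × C
C − 0.6% × C = 7760.51 + 1083.67 + 161.03 + 629.75 + 8367.55
0.994 × C = 18002.51
C = 18002.51 / 0.994 = 18111.18
Insurance premium = 0.6% × 18111.18 = 108.67
Import duty = 18111.18 × 22.9% = 4147.46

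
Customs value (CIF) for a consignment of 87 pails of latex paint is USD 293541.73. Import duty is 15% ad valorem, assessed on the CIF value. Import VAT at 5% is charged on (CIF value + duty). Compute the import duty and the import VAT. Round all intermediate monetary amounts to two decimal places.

Import duty: USD 44031.26; import VAT: USD 16878.65

Import duty = 293541.73 × 15% = 44031.26
VAT base = CIF + duty = 293541.73 + 44031.26 = 337572.99
Import VAT = 337572.99 × 5% = 16878.65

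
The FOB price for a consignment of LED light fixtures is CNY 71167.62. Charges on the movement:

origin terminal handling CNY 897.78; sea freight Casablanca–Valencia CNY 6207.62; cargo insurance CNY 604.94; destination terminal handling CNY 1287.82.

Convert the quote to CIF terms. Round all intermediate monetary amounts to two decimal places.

CIF price: CNY 77980.18

Not relevant to the conversion: origin terminal — on the seller under both FOB and CIF; already in the FOB price and stays in the CIF price. destination terminal — on the buyer under both terms; not part of either seller's price.
From FOB to CIF, the seller additionally bears: freight, insurance.
CIF price = 71167.62 + 6207.62 + 604.94 = 77980.18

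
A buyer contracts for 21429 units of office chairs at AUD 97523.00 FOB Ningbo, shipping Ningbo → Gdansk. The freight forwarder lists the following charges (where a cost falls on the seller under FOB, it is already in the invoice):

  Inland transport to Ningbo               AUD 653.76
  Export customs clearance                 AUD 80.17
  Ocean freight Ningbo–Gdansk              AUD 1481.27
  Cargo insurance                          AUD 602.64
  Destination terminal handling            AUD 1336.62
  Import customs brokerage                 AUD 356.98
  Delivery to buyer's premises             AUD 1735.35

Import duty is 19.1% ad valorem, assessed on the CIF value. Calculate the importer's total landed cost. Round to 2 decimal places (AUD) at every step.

FOB: the seller bears costs until goods are on board at the origin port; the buyer bears freight, insurance and all costs thereafter.
Already in the invoice (seller's account under FOB): inland to port, export clearance — exclude.
CIF value = FOB price + freight + insurance = 97523.00 + 1481.27 + 602.64 = 99606.91
Import duty = 99606.91 × 19.1% = 19024.92
Buyer bears: freight 1481.27 + insurance 602.64 + destination terminal 1336.62 + brokerage 356.98 + delivery 1735.35 + duty 19024.92 = 24537.78
Landed cost = invoice 97523.00 + 24537.78 = 122060.78

Total landed cost: AUD 122060.78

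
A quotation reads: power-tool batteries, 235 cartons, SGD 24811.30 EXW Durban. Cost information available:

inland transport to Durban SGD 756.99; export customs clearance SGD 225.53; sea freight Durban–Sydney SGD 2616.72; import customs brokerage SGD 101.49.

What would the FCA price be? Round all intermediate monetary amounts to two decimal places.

FCA price: SGD 25793.82

Not relevant to the conversion: brokerage, freight — on the buyer under both terms; not part of either seller's price.
From EXW to FCA, the seller additionally bears: inland to port, export clearance.
FCA price = 24811.30 + 756.99 + 225.53 = 25793.82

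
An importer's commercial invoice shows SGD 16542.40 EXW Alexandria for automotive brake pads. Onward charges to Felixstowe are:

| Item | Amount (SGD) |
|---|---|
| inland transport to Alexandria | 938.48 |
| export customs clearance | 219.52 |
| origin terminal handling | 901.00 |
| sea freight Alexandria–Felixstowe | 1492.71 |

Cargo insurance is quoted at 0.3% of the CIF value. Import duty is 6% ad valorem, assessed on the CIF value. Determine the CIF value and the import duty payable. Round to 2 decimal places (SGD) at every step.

CIF value: SGD 20154.57; import duty: SGD 1209.27

Let C be the CIF value. C = EXW price + pre-shipment costs + freight + 0.3% × C
C − 0.3% × C = 16542.40 + 938.48 + 219.52 + 901.00 + 1492.71
0.997 × C = 20094.11
C = 20094.11 / 0.997 = 20154.57
Insurance premium = 0.3% × 20154.57 = 60.46
Import duty = 20154.57 × 6% = 1209.27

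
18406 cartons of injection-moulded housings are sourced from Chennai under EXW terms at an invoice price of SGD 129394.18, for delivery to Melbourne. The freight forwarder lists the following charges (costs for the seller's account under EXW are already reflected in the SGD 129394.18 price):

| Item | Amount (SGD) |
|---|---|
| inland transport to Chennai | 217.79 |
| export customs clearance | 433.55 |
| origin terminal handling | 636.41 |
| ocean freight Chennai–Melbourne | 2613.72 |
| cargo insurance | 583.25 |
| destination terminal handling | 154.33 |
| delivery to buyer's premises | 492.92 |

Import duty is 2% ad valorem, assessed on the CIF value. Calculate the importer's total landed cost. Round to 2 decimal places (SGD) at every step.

Total landed cost: SGD 137203.73

EXW: the seller makes goods available at their premises; the buyer bears all onward costs.
CIF value = EXW price + inland to port + export clearance + origin terminal + freight + insurance = 129394.18 + 217.79 + 433.55 + 636.41 + 2613.72 + 583.25 = 133878.90
Import duty = 133878.90 × 2% = 2677.58
Buyer bears: inland to port 217.79 + export clearance 433.55 + origin terminal 636.41 + freight 2613.72 + insurance 583.25 + destination terminal 154.33 + delivery 492.92 + duty 2677.58 = 7809.55
Landed cost = invoice 129394.18 + 7809.55 = 137203.73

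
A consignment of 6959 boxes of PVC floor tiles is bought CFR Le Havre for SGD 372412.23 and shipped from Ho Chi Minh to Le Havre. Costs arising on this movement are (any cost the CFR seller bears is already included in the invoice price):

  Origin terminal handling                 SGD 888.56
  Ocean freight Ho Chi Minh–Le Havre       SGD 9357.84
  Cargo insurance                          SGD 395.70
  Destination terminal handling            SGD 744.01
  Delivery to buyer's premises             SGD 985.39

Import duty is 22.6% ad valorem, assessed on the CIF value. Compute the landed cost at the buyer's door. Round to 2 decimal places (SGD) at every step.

CFR: the seller pays costs through ocean freight to the destination port, but not insurance.
Already in the invoice (seller's account under CFR): origin terminal, freight — exclude.
CIF value = CFR price + insurance = 372412.23 + 395.70 = 372807.93
Import duty = 372807.93 × 22.6% = 84254.59
Buyer bears: insurance 395.70 + destination terminal 744.01 + delivery 985.39 + duty 84254.59 = 86379.69
Landed cost = invoice 372412.23 + 86379.69 = 458791.92

Total landed cost: SGD 458791.92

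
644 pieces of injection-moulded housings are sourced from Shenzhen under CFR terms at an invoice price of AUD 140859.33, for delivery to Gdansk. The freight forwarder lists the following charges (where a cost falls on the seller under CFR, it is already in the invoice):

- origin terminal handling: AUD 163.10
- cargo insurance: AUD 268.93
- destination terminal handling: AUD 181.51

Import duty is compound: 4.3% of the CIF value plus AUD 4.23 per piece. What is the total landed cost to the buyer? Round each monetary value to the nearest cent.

CFR: the seller pays costs through ocean freight to the destination port, but not insurance.
Already in the invoice (seller's account under CFR): origin terminal — exclude.
CIF value = CFR price + insurance = 140859.33 + 268.93 = 141128.26
Ad valorem component: 141128.26 × 4.3% = 6068.52
Specific component: 644 × 4.23 = 2724.12
Import duty = 6068.52 + 2724.12 = 8792.64
Buyer bears: insurance 268.93 + destination terminal 181.51 + duty 8792.64 = 9243.08
Landed cost = invoice 140859.33 + 9243.08 = 150102.41

Total landed cost: AUD 150102.41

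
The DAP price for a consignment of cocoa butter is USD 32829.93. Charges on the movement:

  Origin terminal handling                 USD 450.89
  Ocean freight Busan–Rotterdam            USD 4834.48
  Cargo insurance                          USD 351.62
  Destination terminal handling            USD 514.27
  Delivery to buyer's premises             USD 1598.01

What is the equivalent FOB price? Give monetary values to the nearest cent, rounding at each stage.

FOB price: USD 25531.55

Not relevant to the conversion: origin terminal — on the seller under both DAP and FOB; already in the DAP price and stays in the FOB price.
From DAP to FOB, the seller no longer bears: freight, insurance, destination terminal, delivery.
FOB price = 32829.93 − 4834.48 − 351.62 − 514.27 − 1598.01 = 25531.55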